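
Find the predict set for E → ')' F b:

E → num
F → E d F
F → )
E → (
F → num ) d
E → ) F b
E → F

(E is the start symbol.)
{ ')' }

PREDICT(E → ')' F b) = (FIRST(RHS) \ {ε}) ∪ (FOLLOW(E) if ε ∈ FIRST(RHS), i.e. RHS ⇒* ε)
FIRST(')' F b) = { ')' }
ε ∉ FIRST(')' F b), so FOLLOW(E) is not added.
PREDICT(E → ')' F b) = { ')' }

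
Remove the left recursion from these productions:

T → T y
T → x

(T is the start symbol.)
T → x T'
T' → y T'
T' → ε

T is directly left-recursive. The standard transformation for
  A → A α₁ | ... | A α_m | β₁ | ... | β_n
is
  A  → β₁ A' | ... | β_n A'
  A' → α₁ A' | ... | α_m A' | ε

T → x becomes T → x T'
T → T y becomes T' → y T'
Add T' → ε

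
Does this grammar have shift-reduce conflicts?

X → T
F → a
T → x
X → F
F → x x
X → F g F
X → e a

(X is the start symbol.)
Yes — I1: [X → F .] vs [X → F . g F]; I6: [T → x .] vs [F → x . x]

Augment with X' → X and build the canonical LR(0) collection (I0 = CLOSURE({[X' → . X]}), then GOTO on every symbol after a dot until no new states appear). It has 12 states:
  I0: { [F → . a], [F → . x x], [T → . x], [X → . F g F], [X → . F], [X → . T], [X → . e a], [X' → . X] }  — shift
  I1: { [X → F . g F], [X → F .] }  — shift, reduce
  I2: { [X → T .] }  — reduce
  I3: { [X' → X .] }  — accept
  I4: { [F → a .] }  — reduce
  I5: { [X → e . a] }  — shift
  I6: { [F → x . x], [T → x .] }  — shift, reduce
  I7: { [F → x x .] }  — reduce
  I8: { [X → e a .] }  — reduce
  I9: { [F → . a], [F → . x x], [X → F g . F] }  — shift
  I10: { [X → F g F .] }  — reduce
  I11: { [F → x . x] }  — shift

I1 contains reduce item [X → F .] and shift item [X → F . g F] — shift-reduce conflict.
I6 contains reduce item [T → x .] and shift item [F → x . x] — shift-reduce conflict.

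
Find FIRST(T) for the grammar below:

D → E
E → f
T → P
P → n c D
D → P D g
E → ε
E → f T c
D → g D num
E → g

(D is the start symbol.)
{ 'n' }

To compute FIRST(T), examine every production with T on the left-hand side, reading each right-hand side left to right until a non-nullable symbol is reached.

FIRST sets of the other non-terminals involved (by the same procedure, iterated to a fixed point):
  FIRST(P) = { 'n' }

From T → P:
  - P is a non-terminal: add FIRST(P) \ {ε} = { 'n' }
    P is not nullable, so stop

Collecting: FIRST(T) = { 'n' }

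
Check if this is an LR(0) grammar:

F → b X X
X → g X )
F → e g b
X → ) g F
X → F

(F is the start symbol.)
Augment with F' → F and build the canonical LR(0) collection (I0 = CLOSURE({[F' → . F]}), then GOTO on every symbol after a dot until no new states appear). It has 15 states:
  I0: { [F → . b X X], [F → . e g b], [F' → . F] }  — shift
  I1: { [F' → F .] }  — accept
  I2: { [F → . b X X], [F → . e g b], [F → b . X X], [X → . ) g F], [X → . F], [X → . g X )] }  — shift
  I3: { [F → e . g b] }  — shift
  I4: { [F → e g . b] }  — shift
  I5: { [F → e g b .] }  — reduce
  I6: { [X → ) . g F] }  — shift
  I7: { [X → F .] }  — reduce
  I8: { [F → . b X X], [F → . e g b], [F → b X . X], [X → . ) g F], [X → . F], [X → . g X )] }  — shift
  I9: { [F → . b X X], [F → . e g b], [X → . ) g F], [X → . F], [X → . g X )], [X → g . X )] }  — shift
  I10: { [X → g X . )] }  — shift
  I11: { [X → g X ) .] }  — reduce
  I12: { [F → b X X .] }  — reduce
  I13: { [F → . b X X], [F → . e g b], [X → ) g . F] }  — shift
  I14: { [X → ) g F .] }  — reduce

Every state is either a pure shift/goto state or contains exactly one complete item and nothing to shift — no conflicts. The grammar is LR(0).

Answer: Yes, the grammar is LR(0)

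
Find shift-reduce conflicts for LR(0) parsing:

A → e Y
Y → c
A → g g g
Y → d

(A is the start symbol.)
No shift-reduce conflicts

A shift-reduce conflict occurs when an LR(0) state has both:
  - a complete (reduce) item [A → α .] (dot at the end), and
  - a shift item [B → β . c γ] (dot before a terminal).

Augment with A' → A and build the canonical LR(0) collection (I0 = CLOSURE({[A' → . A]}), then GOTO on every symbol after a dot until no new states appear). It has 9 states:
  I0: { [A → . e Y], [A → . g g g], [A' → . A] }  — shift
  I1: { [A' → A .] }  — accept
  I2: { [A → e . Y], [Y → . c], [Y → . d] }  — shift
  I3: { [A → g . g g] }  — shift
  I4: { [A → g g . g] }  — shift
  I5: { [A → g g g .] }  — reduce
  I6: { [A → e Y .] }  — reduce
  I7: { [Y → c .] }  — reduce
  I8: { [Y → d .] }  — reduce

No state contains both a complete item and a shift item.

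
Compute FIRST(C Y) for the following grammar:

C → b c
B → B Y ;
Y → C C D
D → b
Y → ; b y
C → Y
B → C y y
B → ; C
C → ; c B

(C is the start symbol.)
{ ';', 'b' }

FIRST sets of the non-terminals involved (from the grammar, by fixed-point iteration):
  FIRST(C) = { ';', 'b' }

To compute FIRST(C Y), process the symbols left to right:
Symbol C is a non-terminal. Add FIRST(C) \ {ε} = { ';', 'b' }
C is not nullable (ε ∉ FIRST(C)), so stop here.
FIRST(C Y) = { ';', 'b' }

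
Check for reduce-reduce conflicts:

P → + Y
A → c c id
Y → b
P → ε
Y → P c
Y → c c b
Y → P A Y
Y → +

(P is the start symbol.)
A reduce-reduce conflict occurs when an LR(0) state has two complete items [A → α .] and [B → β .] — both call for a reduction, and with no lookahead the parser cannot choose between them.

Augment with P' → P and build the canonical LR(0) collection (I0 = CLOSURE({[P' → . P]}), then GOTO on every symbol after a dot until no new states appear). It has 15 states:
  I0: { [P → . + Y], [P → .], [P' → . P] }  — shift, reduce
  I1: { [P → + . Y], [P → . + Y], [P → .], [Y → . +], [Y → . P A Y], [Y → . P c], [Y → . b], [Y → . c c b] }  — shift, reduce
  I2: { [P' → P .] }  — accept
  I3: { [P → + . Y], [P → . + Y], [P → .], [Y → + .], [Y → . +], [Y → . P A Y], [Y → . P c], [Y → . b], [Y → . c c b] }  — shift, 2 reduces
  I4: { [A → . c c id], [Y → P . A Y], [Y → P . c] }  — shift
  I5: { [P → + Y .] }  — reduce
  I6: { [Y → b .] }  — reduce
  I7: { [Y → c . c b] }  — shift
  I8: { [Y → c c . b] }  — shift
  I9: { [Y → c c b .] }  — reduce
  I10: { [P → . + Y], [P → .], [Y → . +], [Y → . P A Y], [Y → . P c], [Y → . b], [Y → . c c b], [Y → P A . Y] }  — shift, reduce
  I11: { [A → c . c id], [Y → P c .] }  — shift, reduce
  I12: { [A → c c . id] }  — shift
  I13: { [A → c c id .] }  — reduce
  I14: { [Y → P A Y .] }  — reduce

I3 contains complete items [P → .], [Y → + .] — reduce-reduce conflict.

Answer: Yes — I3: [P → .] vs [Y → + .]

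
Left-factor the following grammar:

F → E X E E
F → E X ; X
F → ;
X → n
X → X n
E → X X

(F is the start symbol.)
Left-factoring transforms A → αβ₁ | αβ₂ into A → αA' and A' → β₁ | β₂
(α is the longest common prefix among the alternatives). Repeat until
no nonterminal has two alternatives with a common prefix.

Round 1: F has alternatives sharing prefix 'E X'. Introduce F': F → E X F'
  Add: F' → E E
  Add: F' → ; X

No remaining common prefixes — done.

Resulting grammar:
F → E X F'
F' → E E
F' → ; X
F → ;
X → n
X → X n
E → X X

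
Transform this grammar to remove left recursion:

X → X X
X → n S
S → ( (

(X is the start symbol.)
X is directly left-recursive. The standard transformation for
  A → A α₁ | ... | A α_m | β₁ | ... | β_n
is
  A  → β₁ A' | ... | β_n A'
  A' → α₁ A' | ... | α_m A' | ε

X → n S becomes X → n S X'
X → X X becomes X' → X X'
Add X' → ε

Productions for other non-terminals are unchanged:
  S → ( (

Resulting grammar:
X → n S X'
X' → X X'
X' → ε
S → ( (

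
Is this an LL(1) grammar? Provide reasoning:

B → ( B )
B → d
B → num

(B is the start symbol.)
Yes, the grammar is LL(1).

For B:
  PREDICT(B → '(' B ')') = { '(' }
  PREDICT(B → d) = { 'd' }
  PREDICT(B → num) = { 'num' }

All predict sets are disjoint. The grammar IS LL(1).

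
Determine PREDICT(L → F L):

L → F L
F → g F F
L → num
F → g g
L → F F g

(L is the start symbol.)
{ 'g' }

PREDICT(L → F L) = (FIRST(RHS) \ {ε}) ∪ (FOLLOW(L) if ε ∈ FIRST(RHS), i.e. RHS ⇒* ε)
FIRST(F) = { 'g' }
FIRST(F L) = { 'g' }
ε ∉ FIRST(F L), so FOLLOW(L) is not added.
PREDICT(L → F L) = { 'g' }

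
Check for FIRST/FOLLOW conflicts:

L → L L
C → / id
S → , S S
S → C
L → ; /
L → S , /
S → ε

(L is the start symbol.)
Yes. S → ',' S S with FOLLOW(S) on { ',' }; S → C with FOLLOW(S) on { '/' }

A FIRST/FOLLOW conflict occurs when a non-terminal N has a nullable alternative N → β (β ⇒* ε) and another alternative N → α with FIRST(α) ∩ FOLLOW(N) ≠ ∅: on such a lookahead the parser cannot decide between expanding α and letting N vanish via β.

Nullable non-terminals: S.
FIRST sets used below: FIRST(C) = { '/' }

S: nullable alternative(s) S → ε; FOLLOW(S) = { ',', '/' }
  S → , S S: FIRST \ {ε} = { ',' } — overlaps FOLLOW(S) on { ',' }: CONFLICT
  S → C: FIRST \ {ε} = { '/' } — overlaps FOLLOW(S) on { '/' }: CONFLICT
  S → ε: FIRST \ {ε} = { } — this is the only nullable alternative, skip

C, L have no nullable alternative, so no FIRST/FOLLOW check is needed there.

So the grammar has 2 FIRST/FOLLOW conflicts (marked CONFLICT above).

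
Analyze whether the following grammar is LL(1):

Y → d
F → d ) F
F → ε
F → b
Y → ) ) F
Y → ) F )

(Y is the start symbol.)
No. Predict set conflict for Y: { ')' }

A grammar is LL(1) if for each non-terminal N with multiple productions, the predict sets of those productions are pairwise disjoint, where PREDICT(N → α) = (FIRST(α) \ {ε}) ∪ (FOLLOW(N) if α ⇒* ε).

Relevant sets:
  FOLLOW(F) = { $, ')' }

For Y:
  PREDICT(Y → d) = { 'd' }
  PREDICT(Y → ')' ')' F) = { ')' }
  PREDICT(Y → ')' F ')') = { ')' }
For F:
  PREDICT(F → d ')' F) = { 'd' }
  PREDICT(F → ε) = { $, ')' }
  PREDICT(F → b) = { 'b' }

Conflict found: Predict set conflict for Y: { ')' }
The grammar is NOT LL(1).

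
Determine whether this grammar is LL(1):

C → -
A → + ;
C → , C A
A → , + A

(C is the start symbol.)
Yes, the grammar is LL(1).

A grammar is LL(1) if for each non-terminal N with multiple productions, the predict sets of those productions are pairwise disjoint, where PREDICT(N → α) = (FIRST(α) \ {ε}) ∪ (FOLLOW(N) if α ⇒* ε).

For C:
  PREDICT(C → '-') = { '-' }
  PREDICT(C → ',' C A) = { ',' }
For A:
  PREDICT(A → '+' ';') = { '+' }
  PREDICT(A → ',' '+' A) = { ',' }

All predict sets are disjoint. The grammar IS LL(1).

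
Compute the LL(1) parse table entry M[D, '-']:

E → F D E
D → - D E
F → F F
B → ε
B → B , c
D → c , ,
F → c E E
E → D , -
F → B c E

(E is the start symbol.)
To find M[D, '-'], we find productions for D where '-' is in the predict set (PREDICT(N → α) = (FIRST(α) \ {ε}) ∪ (FOLLOW(N) if α ⇒* ε)).

D → - D E: PREDICT = { '-' }
  '-' is in predict set, so this production goes in M[D, '-']
D → c , ,: PREDICT = { 'c' }

M[D, '-'] = D → - D E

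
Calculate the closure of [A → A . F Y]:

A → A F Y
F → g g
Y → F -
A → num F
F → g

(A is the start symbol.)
To compute CLOSURE, for each item [A → α.Bβ] where B is a non-terminal, add [B → .γ] for all productions B → γ; repeat for the newly added items until nothing changes.

Start with: [A → A . F Y]
  [A → A . F Y] has the dot before F: add [F → . g g], [F → . g]
No further items can be added.

CLOSURE = { [A → A . F Y], [F → . g g], [F → . g] }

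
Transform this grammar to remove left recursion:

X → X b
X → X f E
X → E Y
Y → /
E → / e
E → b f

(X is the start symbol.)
X is directly left-recursive. The standard transformation for
  A → A α₁ | ... | A α_m | β₁ | ... | β_n
is
  A  → β₁ A' | ... | β_n A'
  A' → α₁ A' | ... | α_m A' | ε

X → E Y becomes X → E Y X'
X → X b becomes X' → b X'
X → X f E becomes X' → f E X'
Add X' → ε

Productions for other non-terminals are unchanged:
  Y → /
  E → / e
  E → b f

Resulting grammar:
X → E Y X'
X' → b X'
X' → f E X'
X' → ε
Y → /
E → / e
E → b f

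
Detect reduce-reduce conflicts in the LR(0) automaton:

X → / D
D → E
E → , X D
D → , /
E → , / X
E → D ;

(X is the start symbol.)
Augment with X' → X and build the canonical LR(0) collection (I0 = CLOSURE({[X' → . X]}), then GOTO on every symbol after a dot until no new states appear). It has 11 states:
  I0: { [X → . / D], [X' → . X] }  — shift
  I1: { [D → . , /], [D → . E], [E → . , / X], [E → . , X D], [E → . D ;], [X → / . D] }  — shift
  I2: { [X' → X .] }  — accept
  I3: { [D → , . /], [E → , . / X], [E → , . X D], [X → . / D] }  — shift
  I4: { [E → D . ;], [X → / D .] }  — shift, reduce
  I5: { [D → E .] }  — reduce
  I6: { [E → D ; .] }  — reduce
  I7: { [D → , / .], [D → . , /], [D → . E], [E → , / . X], [E → . , / X], [E → . , X D], [E → . D ;], [X → . / D], [X → / . D] }  — shift, reduce
  I8: { [D → . , /], [D → . E], [E → , X . D], [E → . , / X], [E → . , X D], [E → . D ;] }  — shift
  I9: { [E → , X D .], [E → D . ;] }  — shift, reduce
  I10: { [E → , / X .] }  — reduce

No state contains more than one complete item.

Answer: No reduce-reduce conflicts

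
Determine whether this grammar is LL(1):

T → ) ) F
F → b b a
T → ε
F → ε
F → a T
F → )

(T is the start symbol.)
Relevant sets:
  FOLLOW(T) = { $ }
  FOLLOW(F) = { $ }

For T:
  PREDICT(T → ')' ')' F) = { ')' }
  PREDICT(T → ε) = { $ }
For F:
  PREDICT(F → b b a) = { 'b' }
  PREDICT(F → ε) = { $ }
  PREDICT(F → a T) = { 'a' }
  PREDICT(F → ')') = { ')' }

All predict sets are disjoint. The grammar IS LL(1).

Answer: Yes, the grammar is LL(1).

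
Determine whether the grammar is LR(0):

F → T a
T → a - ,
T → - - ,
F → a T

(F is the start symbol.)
Yes, the grammar is LR(0)

A grammar is LR(0) if no state in the canonical LR(0) collection has:
  - both a shift item (dot before a terminal) and a complete item (shift-reduce conflict), or
  - two or more complete items (reduce-reduce conflict; the accept item [F' → F .] counts as a complete item here).

Augment with F' → F and build the canonical LR(0) collection (I0 = CLOSURE({[F' → . F]}), then GOTO on every symbol after a dot until no new states appear). It has 13 states:
  I0: { [F → . T a], [F → . a T], [F' → . F], [T → . - - ,], [T → . a - ,] }  — shift
  I1: { [T → - . - ,] }  — shift
  I2: { [F' → F .] }  — accept
  I3: { [F → T . a] }  — shift
  I4: { [F → a . T], [T → . - - ,], [T → . a - ,], [T → a . - ,] }  — shift
  I5: { [T → - . - ,], [T → a - . ,] }  — shift
  I6: { [F → a T .] }  — reduce
  I7: { [T → a . - ,] }  — shift
  I8: { [T → a - . ,] }  — shift
  I9: { [T → a - , .] }  — reduce
  I10: { [T → - - . ,] }  — shift
  I11: { [T → - - , .] }  — reduce
  I12: { [F → T a .] }  — reduce

Every state is either a pure shift/goto state or contains exactly one complete item and nothing to shift — no conflicts. The grammar is LR(0).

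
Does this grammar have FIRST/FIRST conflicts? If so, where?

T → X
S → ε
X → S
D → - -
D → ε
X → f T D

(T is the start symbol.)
A FIRST/FIRST conflict occurs when two productions N → α and N → β for the same non-terminal have FIRST(α) ∩ FIRST(β) ≠ ∅ (with ε ∈ FIRST of a nullable right-hand side, so two nullable alternatives also conflict).

FIRST sets of the non-terminals at (or reachable through a nullable prefix from) the front of some alternative:
  FIRST(S) = { ε }

Productions for X:
  X → S: FIRST = { ε }
  X → f T D: FIRST = { 'f' }
Productions for D:
  D → - -: FIRST = { '-' }
  D → ε: FIRST = { ε }
T, S have only one production, so no FIRST/FIRST conflict is possible there.

All alternatives of each non-terminal have pairwise disjoint FIRST sets.

Answer: No FIRST/FIRST conflicts.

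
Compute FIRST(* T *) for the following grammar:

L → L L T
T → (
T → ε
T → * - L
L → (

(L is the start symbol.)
{ '*' }

To compute FIRST(* T *), process the symbols left to right:
Symbol * is a terminal. Add '*' and stop.
FIRST(* T *) = { '*' }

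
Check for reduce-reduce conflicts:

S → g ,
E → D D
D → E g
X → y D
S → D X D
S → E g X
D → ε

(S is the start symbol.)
Augment with S' → S and build the canonical LR(0) collection (I0 = CLOSURE({[S' → . S]}), then GOTO on every symbol after a dot until no new states appear). It has 15 states:
  I0: { [D → . E g], [D → .], [E → . D D], [S → . D X D], [S → . E g X], [S → . g ,], [S' → . S] }  — shift, reduce
  I1: { [D → . E g], [D → .], [E → . D D], [E → D . D], [S → D . X D], [X → . y D] }  — shift, reduce
  I2: { [D → E . g], [S → E . g X] }  — shift
  I3: { [S' → S .] }  — accept
  I4: { [S → g . ,] }  — shift
  I5: { [S → g , .] }  — reduce
  I6: { [D → E g .], [S → E g . X], [X → . y D] }  — shift, reduce
  I7: { [S → E g X .] }  — reduce
  I8: { [D → . E g], [D → .], [E → . D D], [X → y . D] }  — reduce
  I9: { [D → . E g], [D → .], [E → . D D], [E → D . D], [X → y D .] }  — 2 reduces
  I10: { [D → E . g] }  — shift
  I11: { [D → E g .] }  — reduce
  I12: { [D → . E g], [D → .], [E → . D D], [E → D . D], [E → D D .] }  — 2 reduces
  I13: { [D → . E g], [D → .], [E → . D D], [S → D X . D] }  — reduce
  I14: { [D → . E g], [D → .], [E → . D D], [E → D . D], [S → D X D .] }  — 2 reduces

I9 contains complete items [D → .], [X → y D .] — reduce-reduce conflict.
I12 contains complete items [D → .], [E → D D .] — reduce-reduce conflict.
I14 contains complete items [D → .], [S → D X D .] — reduce-reduce conflict.

Answer: Yes — I9: [D → .] vs [X → y D .]; I12: [D → .] vs [E → D D .]; I14: [D → .] vs [S → D X D .]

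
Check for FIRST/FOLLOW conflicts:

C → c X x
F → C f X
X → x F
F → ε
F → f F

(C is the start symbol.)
No FIRST/FOLLOW conflicts.

Nullable non-terminals: F.
FIRST sets used below: FIRST(C) = { 'c' }

F: nullable alternative(s) F → ε; FOLLOW(F) = { 'x' }
  F → C f X: FIRST \ {ε} = { 'c' } — disjoint from FOLLOW(F)
  F → ε: FIRST \ {ε} = { } — this is the only nullable alternative, skip
  F → f F: FIRST \ {ε} = { 'f' } — disjoint from FOLLOW(F)

C, X have no nullable alternative, so no FIRST/FOLLOW check is needed there.

No FIRST/FOLLOW conflicts found.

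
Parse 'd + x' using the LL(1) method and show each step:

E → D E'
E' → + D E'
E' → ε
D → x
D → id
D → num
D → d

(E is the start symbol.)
LL(1) parsing maintains a stack (initially the start symbol over $) and the input. At each step: if the stack top is a terminal, match it against the current input token; if it is a non-terminal N, replace it with the RHS of M[N, lookahead] (the unique production whose predict set contains the lookahead).

Stack is shown with the top on the left.

Stack     Input    Action
-------------------------
E $       d + x $  output E → D E'
D E' $    d + x $  output D → d
d E' $    d + x $  match 'd'
E' $      + x $    output E' → + D E'
+ D E' $  + x $    match '+'
D E' $    x $      output D → x
x E' $    x $      match 'x'
E' $      $        output E' → ε
$         $        accept

The string is accepted.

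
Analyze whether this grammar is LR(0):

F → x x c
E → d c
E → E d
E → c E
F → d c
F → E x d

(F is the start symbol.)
A grammar is LR(0) if no state in the canonical LR(0) collection has:
  - both a shift item (dot before a terminal) and a complete item (shift-reduce conflict), or
  - two or more complete items (reduce-reduce conflict; the accept item [F' → F .] counts as a complete item here).

Augment with F' → F and build the canonical LR(0) collection (I0 = CLOSURE({[F' → . F]}), then GOTO on every symbol after a dot until no new states appear). It has 15 states:
  I0: { [E → . E d], [E → . c E], [E → . d c], [F → . E x d], [F → . d c], [F → . x x c], [F' → . F] }  — shift
  I1: { [E → E . d], [F → E . x d] }  — shift
  I2: { [F' → F .] }  — accept
  I3: { [E → . E d], [E → . c E], [E → . d c], [E → c . E] }  — shift
  I4: { [E → d . c], [F → d . c] }  — shift
  I5: { [F → x . x c] }  — shift
  I6: { [F → x x . c] }  — shift
  I7: { [F → x x c .] }  — reduce
  I8: { [E → d c .], [F → d c .] }  — 2 reduces
  I9: { [E → E . d], [E → c E .] }  — shift, reduce
  I10: { [E → d . c] }  — shift
  I11: { [E → d c .] }  — reduce
  I12: { [E → E d .] }  — reduce
  I13: { [F → E x . d] }  — shift
  I14: { [F → E x d .] }  — reduce

Conflict in state I8:
  Reduce-reduce conflict: [E → d c .] and [F → d c .]
So the grammar is NOT LR(0).

Answer: No. Reduce-reduce conflict: [E → d c .] and [F → d c .]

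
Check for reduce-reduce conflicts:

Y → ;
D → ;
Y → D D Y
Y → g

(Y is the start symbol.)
Yes — I1: [D → ; .] vs [Y → ; .]

A reduce-reduce conflict occurs when an LR(0) state has two complete items [A → α .] and [B → β .] — both call for a reduction, and with no lookahead the parser cannot choose between them.

Augment with Y' → Y and build the canonical LR(0) collection (I0 = CLOSURE({[Y' → . Y]}), then GOTO on every symbol after a dot until no new states appear). It has 8 states:
  I0: { [D → . ;], [Y → . ;], [Y → . D D Y], [Y → . g], [Y' → . Y] }  — shift
  I1: { [D → ; .], [Y → ; .] }  — 2 reduces
  I2: { [D → . ;], [Y → D . D Y] }  — shift
  I3: { [Y' → Y .] }  — accept
  I4: { [Y → g .] }  — reduce
  I5: { [D → ; .] }  — reduce
  I6: { [D → . ;], [Y → . ;], [Y → . D D Y], [Y → . g], [Y → D D . Y] }  — shift
  I7: { [Y → D D Y .] }  — reduce

I1 contains complete items [D → ; .], [Y → ; .] — reduce-reduce conflict.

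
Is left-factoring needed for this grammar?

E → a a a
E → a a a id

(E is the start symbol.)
Left-factoring is needed when two productions for the same non-terminal
share a common prefix on the right-hand side.

Productions for E:
  E → a a a
  E → a a a id

Found common prefix 'a a a' in productions for E

Answer: Yes, E has productions with common prefix 'a a a'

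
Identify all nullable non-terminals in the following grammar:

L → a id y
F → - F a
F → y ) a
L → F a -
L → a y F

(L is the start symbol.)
None

A non-terminal is nullable if it can derive ε (the empty string): either it has an ε-production, or it has a production whose right-hand side consists entirely of nullable non-terminals.

There are no ε-productions, so no non-terminal can derive ε.
No non-terminals are nullable.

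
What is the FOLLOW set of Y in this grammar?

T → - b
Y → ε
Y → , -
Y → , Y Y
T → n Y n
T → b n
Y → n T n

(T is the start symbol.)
{ ',', 'n' }

In Y → , Y Y: Y is followed by Y, add FIRST(Y) \ {ε} = { ',', 'n' }
  Y is nullable, so FOLLOW(Y) is also included — that is the set being defined, nothing new
In Y → , Y Y: Y is at the end; this adds FOLLOW(Y) to itself — nothing new
In T → n Y n: Y is followed by n, add FIRST(n) \ {ε} = { 'n' }

Taking the union: FOLLOW(Y) = { ',', 'n' }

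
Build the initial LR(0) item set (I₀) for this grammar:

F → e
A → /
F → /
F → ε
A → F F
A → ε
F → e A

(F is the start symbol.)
{ [F → . /], [F → . e A], [F → . e], [F → .], [F' → . F] }

First, augment the grammar with F' → F
I₀ = CLOSURE({ [F' → . F] }):
  [F' → . F] has the dot before F: add [F → . e], [F → . /], [F → .], [F → . e A]
No further items can be added.

I₀ = { [F → . /], [F → . e A], [F → . e], [F → .], [F' → . F] }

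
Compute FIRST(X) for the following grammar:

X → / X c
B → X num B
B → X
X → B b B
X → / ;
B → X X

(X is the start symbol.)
To compute FIRST(X), examine every production with X on the left-hand side, reading each right-hand side left to right until a non-nullable symbol is reached.

FIRST sets of the other non-terminals involved (by the same procedure, iterated to a fixed point):
  FIRST(B) = { '/' }

From X → / X c:
  - '/' is a terminal: add '/' and stop
From X → B b B:
  - B is a non-terminal: add FIRST(B) \ {ε} = { '/' }
    B is not nullable, so stop
From X → / ;:
  - '/' is a terminal: add '/' and stop

Collecting: FIRST(X) = { '/' }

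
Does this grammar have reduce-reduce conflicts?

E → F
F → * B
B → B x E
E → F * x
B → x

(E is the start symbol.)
No reduce-reduce conflicts

Augment with E' → E and build the canonical LR(0) collection (I0 = CLOSURE({[E' → . E]}), then GOTO on every symbol after a dot until no new states appear). It has 10 states:
  I0: { [E → . F * x], [E → . F], [E' → . E], [F → . * B] }  — shift
  I1: { [B → . B x E], [B → . x], [F → * . B] }  — shift
  I2: { [E' → E .] }  — accept
  I3: { [E → F . * x], [E → F .] }  — shift, reduce
  I4: { [E → F * . x] }  — shift
  I5: { [E → F * x .] }  — reduce
  I6: { [B → B . x E], [F → * B .] }  — shift, reduce
  I7: { [B → x .] }  — reduce
  I8: { [B → B x . E], [E → . F * x], [E → . F], [F → . * B] }  — shift
  I9: { [B → B x E .] }  — reduce

No state contains more than one complete item.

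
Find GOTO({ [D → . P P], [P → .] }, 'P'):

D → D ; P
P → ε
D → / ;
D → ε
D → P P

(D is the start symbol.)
{ [D → P . P], [P → .] }

GOTO(I, 'P') = CLOSURE({ [A → αX.β] : [A → α.Xβ] ∈ I, X = 'P' })

Items with dot before 'P', with the dot advanced:
  [D → . P P] → [D → P . P]
Closure of the advanced items:
  [D → P . P] has the dot before P: add [P → .]

GOTO = { [D → P . P], [P → .] }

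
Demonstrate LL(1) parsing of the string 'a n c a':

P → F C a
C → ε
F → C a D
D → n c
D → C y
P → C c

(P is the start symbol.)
Stack is shown with the top on the left.

Stack        Input      Action
------------------------------
P $          a n c a $  output P → F C a
F C a $      a n c a $  output F → C a D
C a D C a $  a n c a $  output C → ε
a D C a $    a n c a $  match 'a'
D C a $      n c a $    output D → n c
n c C a $    n c a $    match 'n'
c C a $      c a $      match 'c'
C a $        a $        output C → ε
a $          a $        match 'a'
$            $          accept

The string is accepted.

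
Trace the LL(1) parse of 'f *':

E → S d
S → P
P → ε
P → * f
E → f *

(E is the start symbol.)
LL(1) parsing maintains a stack (initially the start symbol over $) and the input. At each step: if the stack top is a terminal, match it against the current input token; if it is a non-terminal N, replace it with the RHS of M[N, lookahead] (the unique production whose predict set contains the lookahead).

Stack is shown with the top on the left.

Stack  Input  Action
--------------------
E $    f * $  output E → f *
f * $  f * $  match 'f'
* $    * $    match '*'
$      $      accept

The string is accepted.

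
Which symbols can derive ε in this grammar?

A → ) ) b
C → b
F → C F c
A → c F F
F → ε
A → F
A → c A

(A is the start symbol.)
{ 'A', 'F' }

A non-terminal is nullable if it can derive ε (the empty string): either it has an ε-production, or it has a production whose right-hand side consists entirely of nullable non-terminals.

ε-productions: F → ε
So F is immediately nullable.
A → F: every symbol on the right is nullable, so A is nullable too.
No further non-terminal can be added: every production for the remaining non-terminals contains a terminal or a non-nullable non-terminal.
Nullable = { 'A', 'F' }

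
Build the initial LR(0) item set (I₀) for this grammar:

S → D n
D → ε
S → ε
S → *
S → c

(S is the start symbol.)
First, augment the grammar with S' → S
I₀ = CLOSURE({ [S' → . S] }):
  [S' → . S] has the dot before S: add [S → . D n], [S → .], [S → . *], [S → . c]
  [S → . D n] has the dot before D: add [D → .]
No further items can be added.

I₀ = { [D → .], [S → . *], [S → . D n], [S → . c], [S → .], [S' → . S] }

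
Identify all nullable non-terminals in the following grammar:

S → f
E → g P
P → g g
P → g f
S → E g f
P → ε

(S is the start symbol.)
A non-terminal is nullable if it can derive ε (the empty string): either it has an ε-production, or it has a production whose right-hand side consists entirely of nullable non-terminals.

ε-productions: P → ε
So P is immediately nullable.
No further non-terminal can be added: every production for the remaining non-terminals contains a terminal or a non-nullable non-terminal.
Nullable = { 'P' }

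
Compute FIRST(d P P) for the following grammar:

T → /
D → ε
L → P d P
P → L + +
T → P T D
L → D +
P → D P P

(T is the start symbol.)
To compute FIRST(d P P), process the symbols left to right:
Symbol d is a terminal. Add 'd' and stop.
FIRST(d P P) = { 'd' }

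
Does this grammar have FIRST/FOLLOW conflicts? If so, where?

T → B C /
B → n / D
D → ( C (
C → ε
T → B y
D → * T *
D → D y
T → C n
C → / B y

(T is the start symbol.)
A FIRST/FOLLOW conflict occurs when a non-terminal N has a nullable alternative N → β (β ⇒* ε) and another alternative N → α with FIRST(α) ∩ FOLLOW(N) ≠ ∅: on such a lookahead the parser cannot decide between expanding α and letting N vanish via β.

Nullable non-terminals: C.

C: nullable alternative(s) C → ε; FOLLOW(C) = { '(', '/', 'n' }
  C → ε: FIRST \ {ε} = { } — this is the only nullable alternative, skip
  C → / B y: FIRST \ {ε} = { '/' } — overlaps FOLLOW(C) on { '/' }: CONFLICT

B, D, T have no nullable alternative, so no FIRST/FOLLOW check is needed there.

So the grammar has 1 FIRST/FOLLOW conflict (marked CONFLICT above).

Answer: Yes. C → '/' B y with FOLLOW(C) on { '/' }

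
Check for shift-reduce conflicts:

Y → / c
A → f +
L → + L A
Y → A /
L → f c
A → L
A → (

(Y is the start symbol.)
No shift-reduce conflicts

Augment with Y' → Y and build the canonical LR(0) collection (I0 = CLOSURE({[Y' → . Y]}), then GOTO on every symbol after a dot until no new states appear). It has 15 states:
  I0: { [A → . (], [A → . L], [A → . f +], [L → . + L A], [L → . f c], [Y → . / c], [Y → . A /], [Y' → . Y] }  — shift
  I1: { [A → ( .] }  — reduce
  I2: { [L → + . L A], [L → . + L A], [L → . f c] }  — shift
  I3: { [Y → / . c] }  — shift
  I4: { [Y → A . /] }  — shift
  I5: { [A → L .] }  — reduce
  I6: { [Y' → Y .] }  — accept
  I7: { [A → f . +], [L → f . c] }  — shift
  I8: { [A → f + .] }  — reduce
  I9: { [L → f c .] }  — reduce
  I10: { [Y → A / .] }  — reduce
  I11: { [Y → / c .] }  — reduce
  I12: { [A → . (], [A → . L], [A → . f +], [L → + L . A], [L → . + L A], [L → . f c] }  — shift
  I13: { [L → f . c] }  — shift
  I14: { [L → + L A .] }  — reduce

No state contains both a complete item and a shift item.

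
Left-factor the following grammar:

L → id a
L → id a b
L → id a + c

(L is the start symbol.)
L → id a L'
L' → ε
L' → b
L' → + c

Left-factoring transforms A → αβ₁ | αβ₂ into A → αA' and A' → β₁ | β₂
(α is the longest common prefix among the alternatives). Repeat until
no nonterminal has two alternatives with a common prefix.

Round 1: L has alternatives sharing prefix 'id a'. Introduce L': L → id a L'
  Add: L' → ε
  Add: L' → b
  Add: L' → + c

No remaining common prefixes — done.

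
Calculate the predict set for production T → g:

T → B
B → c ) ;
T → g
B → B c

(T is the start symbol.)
{ 'g' }

PREDICT(T → g) = (FIRST(RHS) \ {ε}) ∪ (FOLLOW(T) if ε ∈ FIRST(RHS), i.e. RHS ⇒* ε)
FIRST(g) = { 'g' }
ε ∉ FIRST(g), so FOLLOW(T) is not added.
PREDICT(T → g) = { 'g' }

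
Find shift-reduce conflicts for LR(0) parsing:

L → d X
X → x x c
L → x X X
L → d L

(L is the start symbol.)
Augment with L' → L and build the canonical LR(0) collection (I0 = CLOSURE({[L' → . L]}), then GOTO on every symbol after a dot until no new states appear). It has 13 states:
  I0: { [L → . d L], [L → . d X], [L → . x X X], [L' → . L] }  — shift
  I1: { [L' → L .] }  — accept
  I2: { [L → . d L], [L → . d X], [L → . x X X], [L → d . L], [L → d . X], [X → . x x c] }  — shift
  I3: { [L → x . X X], [X → . x x c] }  — shift
  I4: { [L → x X . X], [X → . x x c] }  — shift
  I5: { [X → x . x c] }  — shift
  I6: { [X → x x . c] }  — shift
  I7: { [X → x x c .] }  — reduce
  I8: { [L → x X X .] }  — reduce
  I9: { [L → d L .] }  — reduce
  I10: { [L → d X .] }  — reduce
  I11: { [L → x . X X], [X → . x x c], [X → x . x c] }  — shift
  I12: { [X → x . x c], [X → x x . c] }  — shift

No state contains both a complete item and a shift item.

Answer: No shift-reduce conflicts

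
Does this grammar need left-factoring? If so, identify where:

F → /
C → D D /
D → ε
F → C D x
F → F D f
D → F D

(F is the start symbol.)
Left-factoring is needed when two productions for the same non-terminal
share a common prefix on the right-hand side.

Productions for F:
  F → /
  F → C D x
  F → F D f
Productions for D:
  D → ε
  D → F D

No common prefixes found.

Answer: No, left-factoring is not needed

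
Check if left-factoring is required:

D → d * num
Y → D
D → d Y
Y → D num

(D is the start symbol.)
Yes, D has productions with common prefix 'd'; Y has productions with common prefix 'D'

Left-factoring is needed when two productions for the same non-terminal
share a common prefix on the right-hand side.

Productions for D:
  D → d * num
  D → d Y
Productions for Y:
  Y → D
  Y → D num

Found common prefix 'd' in productions for D
Found common prefix 'D' in productions for Y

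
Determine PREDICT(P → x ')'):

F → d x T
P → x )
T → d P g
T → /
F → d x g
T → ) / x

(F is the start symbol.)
PREDICT(P → x ')') = (FIRST(RHS) \ {ε}) ∪ (FOLLOW(P) if ε ∈ FIRST(RHS), i.e. RHS ⇒* ε)
FIRST(x ')') = { 'x' }
ε ∉ FIRST(x ')'), so FOLLOW(P) is not added.
PREDICT(P → x ')') = { 'x' }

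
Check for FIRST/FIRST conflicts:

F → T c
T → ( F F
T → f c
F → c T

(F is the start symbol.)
A FIRST/FIRST conflict occurs when two productions N → α and N → β for the same non-terminal have FIRST(α) ∩ FIRST(β) ≠ ∅ (with ε ∈ FIRST of a nullable right-hand side, so two nullable alternatives also conflict).

FIRST sets of the non-terminals at (or reachable through a nullable prefix from) the front of some alternative:
  FIRST(T) = { '(', 'f' }

Productions for F:
  F → T c: FIRST = { '(', 'f' }
  F → c T: FIRST = { 'c' }
Productions for T:
  T → ( F F: FIRST = { '(' }
  T → f c: FIRST = { 'f' }

All alternatives of each non-terminal have pairwise disjoint FIRST sets.

Answer: No FIRST/FIRST conflicts.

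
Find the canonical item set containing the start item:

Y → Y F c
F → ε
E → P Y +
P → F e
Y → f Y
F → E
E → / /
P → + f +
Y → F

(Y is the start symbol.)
First, augment the grammar with Y' → Y
I₀ = CLOSURE({ [Y' → . Y] }):
  [Y' → . Y] has the dot before Y: add [Y → . Y F c], [Y → . f Y], [Y → . F]
  [Y → . F] has the dot before F: add [F → .], [F → . E]
  [F → . E] has the dot before E: add [E → . P Y +], [E → . / /]
  [E → . P Y +] has the dot before P: add [P → . F e], [P → . + f +]
No further items can be added.

I₀ = { [E → . / /], [E → . P Y +], [F → . E], [F → .], [P → . + f +], [P → . F e], [Y → . F], [Y → . Y F c], [Y → . f Y], [Y' → . Y] }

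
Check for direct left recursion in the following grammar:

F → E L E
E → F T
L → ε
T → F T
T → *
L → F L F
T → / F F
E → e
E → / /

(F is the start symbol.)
No direct left recursion

Direct left recursion occurs when N → N α for some non-terminal N (the right-hand side begins with the left-hand side itself).

F → E L E: starts with E
E → F T: starts with F
L → ε: starts with ε
T → F T: starts with F
T → *: starts with '*'
L → F L F: starts with F
T → / F F: starts with '/'
E → e: starts with e
E → / /: starts with '/'

No direct left recursion found.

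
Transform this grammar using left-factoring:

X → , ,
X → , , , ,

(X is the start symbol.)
Left-factoring transforms A → αβ₁ | αβ₂ into A → αA' and A' → β₁ | β₂
(α is the longest common prefix among the alternatives). Repeat until
no nonterminal has two alternatives with a common prefix.

Round 1: X has alternatives sharing prefix ', ,'. Introduce X': X → , , X'
  Add: X' → ε
  Add: X' → , ,

No remaining common prefixes — done.

Resulting grammar:
X → , , X'
X' → ε
X' → , ,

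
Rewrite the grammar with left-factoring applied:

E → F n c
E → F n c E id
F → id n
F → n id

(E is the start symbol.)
Left-factoring transforms A → αβ₁ | αβ₂ into A → αA' and A' → β₁ | β₂
(α is the longest common prefix among the alternatives). Repeat until
no nonterminal has two alternatives with a common prefix.

Round 1: E has alternatives sharing prefix 'F n c'. Introduce E': E → F n c E'
  Add: E' → ε
  Add: E' → E id

No remaining common prefixes — done.

Resulting grammar:
E → F n c E'
E' → ε
E' → E id
F → id n
F → n id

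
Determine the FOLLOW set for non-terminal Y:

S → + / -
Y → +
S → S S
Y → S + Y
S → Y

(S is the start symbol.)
To compute FOLLOW(Y), find every occurrence of Y on a right-hand side N → α Y β: add FIRST(β) \ {ε}, and if β is empty or nullable also add FOLLOW(N). Iterate to a fixed point.

In Y → S + Y: Y is at the end; this adds FOLLOW(Y) to itself — nothing new
In S → Y: Y is at the end, add FOLLOW(S)

The FOLLOW sets referred to above (computed the same way, to a fixed point):
  FOLLOW(S) = { $, '+' }

Taking the union: FOLLOW(Y) = { $, '+' }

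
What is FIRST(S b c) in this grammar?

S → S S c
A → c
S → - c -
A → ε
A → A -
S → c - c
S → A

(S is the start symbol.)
FIRST sets of the non-terminals involved (from the grammar, by fixed-point iteration):
  FIRST(S) = { '-', 'c', ε }

To compute FIRST(S b c), process the symbols left to right:
Symbol S is a non-terminal. Add FIRST(S) \ {ε} = { '-', 'c' }
S is nullable (ε ∈ FIRST(S)), continue to the next symbol.
Symbol b is a terminal. Add 'b' and stop.
FIRST(S b c) = { '-', 'b', 'c' }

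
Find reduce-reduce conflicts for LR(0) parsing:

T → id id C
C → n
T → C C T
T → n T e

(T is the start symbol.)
A reduce-reduce conflict occurs when an LR(0) state has two complete items [A → α .] and [B → β .] — both call for a reduction, and with no lookahead the parser cannot choose between them.

Augment with T' → T and build the canonical LR(0) collection (I0 = CLOSURE({[T' → . T]}), then GOTO on every symbol after a dot until no new states appear). It has 12 states:
  I0: { [C → . n], [T → . C C T], [T → . id id C], [T → . n T e], [T' → . T] }  — shift
  I1: { [C → . n], [T → C . C T] }  — shift
  I2: { [T' → T .] }  — accept
  I3: { [T → id . id C] }  — shift
  I4: { [C → . n], [C → n .], [T → . C C T], [T → . id id C], [T → . n T e], [T → n . T e] }  — shift, reduce
  I5: { [T → n T . e] }  — shift
  I6: { [T → n T e .] }  — reduce
  I7: { [C → . n], [T → id id . C] }  — shift
  I8: { [T → id id C .] }  — reduce
  I9: { [C → n .] }  — reduce
  I10: { [C → . n], [T → . C C T], [T → . id id C], [T → . n T e], [T → C C . T] }  — shift
  I11: { [T → C C T .] }  — reduce

No state contains more than one complete item.

Answer: No reduce-reduce conflicts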